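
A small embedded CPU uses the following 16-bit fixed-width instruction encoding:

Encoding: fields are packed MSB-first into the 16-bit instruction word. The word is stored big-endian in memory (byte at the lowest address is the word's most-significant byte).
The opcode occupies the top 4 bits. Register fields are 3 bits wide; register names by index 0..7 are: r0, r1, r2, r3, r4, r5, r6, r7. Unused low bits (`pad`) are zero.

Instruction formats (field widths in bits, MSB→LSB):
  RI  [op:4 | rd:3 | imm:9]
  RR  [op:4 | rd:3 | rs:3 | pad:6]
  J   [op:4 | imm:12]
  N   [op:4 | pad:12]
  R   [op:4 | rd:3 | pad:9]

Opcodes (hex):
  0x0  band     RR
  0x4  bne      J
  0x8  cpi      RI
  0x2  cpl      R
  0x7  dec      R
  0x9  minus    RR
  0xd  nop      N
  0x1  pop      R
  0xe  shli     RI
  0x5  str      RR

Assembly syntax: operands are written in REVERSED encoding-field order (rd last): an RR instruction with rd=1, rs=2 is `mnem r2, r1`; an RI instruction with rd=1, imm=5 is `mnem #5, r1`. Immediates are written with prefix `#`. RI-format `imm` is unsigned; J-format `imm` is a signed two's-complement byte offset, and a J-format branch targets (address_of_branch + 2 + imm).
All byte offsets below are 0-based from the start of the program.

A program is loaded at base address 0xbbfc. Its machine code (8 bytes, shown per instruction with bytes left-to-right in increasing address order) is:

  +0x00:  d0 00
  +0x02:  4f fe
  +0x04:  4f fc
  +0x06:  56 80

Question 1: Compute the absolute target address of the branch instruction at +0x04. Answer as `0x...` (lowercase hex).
[04] 4f fc → 0x4ffc
  op=0x4ffc>>12=0x4 ⇒ bne (J)
  [11:0] imm=4092 (s12→-4) = #-4
  target = base 0xbbfc + off 0x04 + 2 + imm -4 = 0xbbfe

0xbbfe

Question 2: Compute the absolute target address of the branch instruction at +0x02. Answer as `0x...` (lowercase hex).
0xbbfe

@+02  big-endian(4f fe) = 0x4ffe
  top 4b → 0x4 → bne [J]
  imm: (w>>0)&0xfff=0xffe (s12→-2) → #-2
  target = base 0xbbfc + off 0x02 + 2 + imm -2 = 0xbbfe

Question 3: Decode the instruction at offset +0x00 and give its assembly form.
off 0x00: read d0 00 as big → 0xd000
  top 4b → 0xd → nop [N]

nop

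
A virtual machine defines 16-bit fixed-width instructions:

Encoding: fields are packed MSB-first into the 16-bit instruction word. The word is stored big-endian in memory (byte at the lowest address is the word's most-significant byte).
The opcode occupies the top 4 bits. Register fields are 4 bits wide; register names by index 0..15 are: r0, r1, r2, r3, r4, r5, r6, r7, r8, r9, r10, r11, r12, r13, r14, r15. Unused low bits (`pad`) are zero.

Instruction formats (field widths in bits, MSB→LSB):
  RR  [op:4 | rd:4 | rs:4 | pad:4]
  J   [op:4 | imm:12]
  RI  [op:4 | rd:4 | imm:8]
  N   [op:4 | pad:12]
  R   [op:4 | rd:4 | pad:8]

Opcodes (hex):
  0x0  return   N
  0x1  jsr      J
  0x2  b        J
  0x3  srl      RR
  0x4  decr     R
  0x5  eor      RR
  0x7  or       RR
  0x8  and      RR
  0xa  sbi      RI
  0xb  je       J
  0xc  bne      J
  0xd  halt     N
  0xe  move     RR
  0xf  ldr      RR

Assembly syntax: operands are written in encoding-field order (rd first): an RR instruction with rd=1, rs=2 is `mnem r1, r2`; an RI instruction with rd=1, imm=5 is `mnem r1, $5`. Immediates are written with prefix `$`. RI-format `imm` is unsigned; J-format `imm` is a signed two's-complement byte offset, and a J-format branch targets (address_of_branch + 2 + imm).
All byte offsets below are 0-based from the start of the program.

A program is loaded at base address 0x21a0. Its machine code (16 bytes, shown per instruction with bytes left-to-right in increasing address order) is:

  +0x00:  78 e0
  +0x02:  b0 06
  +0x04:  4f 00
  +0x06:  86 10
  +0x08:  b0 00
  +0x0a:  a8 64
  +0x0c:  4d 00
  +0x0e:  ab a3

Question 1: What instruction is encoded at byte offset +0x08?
je $0

+0x08: b0 00 ⇒ word 0xb000 (big)
  top 4b → 0xb → je [J]
  imm@[11:0]=0x0 ⇒ $0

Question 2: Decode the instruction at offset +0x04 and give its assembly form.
off 0x04: read 4f 00 as big → 0x4f00
  top 4b → 0x4 → decr [R]
  rd: (w>>8)&0xf=0xf → r15

decr r15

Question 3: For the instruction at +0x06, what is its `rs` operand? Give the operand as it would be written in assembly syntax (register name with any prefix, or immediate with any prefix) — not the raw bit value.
@+06  big-endian(86 10) = 0x8610
  opcode bits[15:12]=0x8: and/RR
  rd: (w>>8)&0xf=0x6 → r6
  rs: (w>>4)&0xf=0x1 → r1

r1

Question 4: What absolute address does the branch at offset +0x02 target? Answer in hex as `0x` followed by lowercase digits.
0x21aa

off 0x02: read b0 06 as big → 0xb006
  top 4b → 0xb → je [J]
  imm@[11:0]=0x6 ⇒ $6
  target = base 0x21a0 + off 0x02 + 2 + imm 6 = 0x21aa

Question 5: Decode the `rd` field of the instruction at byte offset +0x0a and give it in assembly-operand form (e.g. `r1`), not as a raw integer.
r8

[0a] a8 64 → 0xa864
  top 4b → 0xa → sbi [RI]
  rd: (w>>8)&0xf=0x8 → r8
  imm: (w>>0)&0xff=0x64 → $100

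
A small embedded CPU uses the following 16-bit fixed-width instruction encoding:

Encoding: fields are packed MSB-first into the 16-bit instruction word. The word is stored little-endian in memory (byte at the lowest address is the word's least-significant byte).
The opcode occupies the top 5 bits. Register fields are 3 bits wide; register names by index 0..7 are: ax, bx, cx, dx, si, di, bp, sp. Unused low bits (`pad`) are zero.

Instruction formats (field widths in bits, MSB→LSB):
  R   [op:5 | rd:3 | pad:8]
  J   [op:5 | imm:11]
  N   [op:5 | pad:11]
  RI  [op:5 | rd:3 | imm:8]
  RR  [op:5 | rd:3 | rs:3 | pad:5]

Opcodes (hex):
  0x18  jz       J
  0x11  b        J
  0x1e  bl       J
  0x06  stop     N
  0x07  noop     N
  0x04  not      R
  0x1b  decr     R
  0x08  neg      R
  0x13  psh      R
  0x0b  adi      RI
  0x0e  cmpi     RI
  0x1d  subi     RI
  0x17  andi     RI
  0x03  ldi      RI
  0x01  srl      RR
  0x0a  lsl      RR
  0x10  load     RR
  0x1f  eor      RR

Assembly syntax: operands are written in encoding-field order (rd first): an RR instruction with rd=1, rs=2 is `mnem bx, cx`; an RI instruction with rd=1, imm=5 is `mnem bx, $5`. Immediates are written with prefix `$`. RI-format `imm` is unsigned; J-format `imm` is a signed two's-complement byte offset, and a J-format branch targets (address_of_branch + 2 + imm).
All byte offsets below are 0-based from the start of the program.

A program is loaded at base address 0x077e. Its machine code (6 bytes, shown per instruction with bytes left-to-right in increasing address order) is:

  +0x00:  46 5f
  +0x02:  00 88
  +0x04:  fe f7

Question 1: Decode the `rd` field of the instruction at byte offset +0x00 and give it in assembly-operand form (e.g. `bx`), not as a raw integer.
sp

+0x00: 46 5f ⇒ word 0x5f46 (little)
  opcode bits[15:11]=0xb: adi/RI
  rd: (w>>8)&0x7=0x7 → sp
  imm: (w>>0)&0xff=0x46 → $70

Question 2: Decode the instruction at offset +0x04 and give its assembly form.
+0x04: fe f7 ⇒ word 0xf7fe (little)
  opcode bits[15:11]=0x1e: bl/J
  imm: (w>>0)&0x7ff=0x7fe (s11→-2) → $-2

bl $-2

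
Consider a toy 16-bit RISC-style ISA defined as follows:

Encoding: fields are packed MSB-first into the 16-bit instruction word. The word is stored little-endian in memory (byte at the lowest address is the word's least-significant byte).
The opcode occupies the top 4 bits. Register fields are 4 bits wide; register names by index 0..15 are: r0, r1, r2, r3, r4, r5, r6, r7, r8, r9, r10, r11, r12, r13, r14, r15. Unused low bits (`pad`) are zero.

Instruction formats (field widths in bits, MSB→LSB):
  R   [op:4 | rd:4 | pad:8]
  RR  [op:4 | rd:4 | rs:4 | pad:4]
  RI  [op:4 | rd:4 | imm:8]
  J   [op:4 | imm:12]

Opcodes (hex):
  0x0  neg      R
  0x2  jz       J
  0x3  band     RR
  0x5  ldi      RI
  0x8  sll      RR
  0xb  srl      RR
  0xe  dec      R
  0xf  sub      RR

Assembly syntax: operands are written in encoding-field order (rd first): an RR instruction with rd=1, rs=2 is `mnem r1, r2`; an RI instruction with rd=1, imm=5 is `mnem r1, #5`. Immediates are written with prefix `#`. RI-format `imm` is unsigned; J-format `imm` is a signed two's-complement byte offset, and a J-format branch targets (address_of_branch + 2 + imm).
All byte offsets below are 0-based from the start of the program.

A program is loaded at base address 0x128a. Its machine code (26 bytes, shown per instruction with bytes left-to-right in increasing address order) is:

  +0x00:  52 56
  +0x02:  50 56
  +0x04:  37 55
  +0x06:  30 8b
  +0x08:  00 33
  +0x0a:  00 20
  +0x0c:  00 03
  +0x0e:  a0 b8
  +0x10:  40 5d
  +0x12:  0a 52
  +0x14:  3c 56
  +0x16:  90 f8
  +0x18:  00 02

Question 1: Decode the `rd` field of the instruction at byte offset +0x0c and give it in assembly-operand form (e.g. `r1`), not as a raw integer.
r3

off 0x0c: read 00 03 as little → 0x0300
  top 4b → 0x0 → neg [R]
  [11:8] rd=3 = r3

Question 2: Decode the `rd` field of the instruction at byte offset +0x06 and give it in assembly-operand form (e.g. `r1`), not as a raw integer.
@+06  little-endian(30 8b) = 0x8b30
  op=0x8b30>>12=0x8 ⇒ sll (RR)
  [11:8] rd=11 = r11
  [7:4] rs=3 = r3

r11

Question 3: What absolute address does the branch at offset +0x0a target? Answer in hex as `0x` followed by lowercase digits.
@+0a  little-endian(00 20) = 0x2000
  op=0x2000>>12=0x2 ⇒ jz (J)
  imm@[11:0]=0x0 ⇒ #0
  target = base 0x128a + off 0x0a + 2 + imm 0 = 0x1296

0x1296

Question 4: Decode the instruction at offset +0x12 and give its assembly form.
ldi r2, #10

@+12  little-endian(0a 52) = 0x520a
  op=0x520a>>12=0x5 ⇒ ldi (RI)
  rd@[11:8]=0x2 ⇒ r2
  imm@[7:0]=0xa ⇒ #10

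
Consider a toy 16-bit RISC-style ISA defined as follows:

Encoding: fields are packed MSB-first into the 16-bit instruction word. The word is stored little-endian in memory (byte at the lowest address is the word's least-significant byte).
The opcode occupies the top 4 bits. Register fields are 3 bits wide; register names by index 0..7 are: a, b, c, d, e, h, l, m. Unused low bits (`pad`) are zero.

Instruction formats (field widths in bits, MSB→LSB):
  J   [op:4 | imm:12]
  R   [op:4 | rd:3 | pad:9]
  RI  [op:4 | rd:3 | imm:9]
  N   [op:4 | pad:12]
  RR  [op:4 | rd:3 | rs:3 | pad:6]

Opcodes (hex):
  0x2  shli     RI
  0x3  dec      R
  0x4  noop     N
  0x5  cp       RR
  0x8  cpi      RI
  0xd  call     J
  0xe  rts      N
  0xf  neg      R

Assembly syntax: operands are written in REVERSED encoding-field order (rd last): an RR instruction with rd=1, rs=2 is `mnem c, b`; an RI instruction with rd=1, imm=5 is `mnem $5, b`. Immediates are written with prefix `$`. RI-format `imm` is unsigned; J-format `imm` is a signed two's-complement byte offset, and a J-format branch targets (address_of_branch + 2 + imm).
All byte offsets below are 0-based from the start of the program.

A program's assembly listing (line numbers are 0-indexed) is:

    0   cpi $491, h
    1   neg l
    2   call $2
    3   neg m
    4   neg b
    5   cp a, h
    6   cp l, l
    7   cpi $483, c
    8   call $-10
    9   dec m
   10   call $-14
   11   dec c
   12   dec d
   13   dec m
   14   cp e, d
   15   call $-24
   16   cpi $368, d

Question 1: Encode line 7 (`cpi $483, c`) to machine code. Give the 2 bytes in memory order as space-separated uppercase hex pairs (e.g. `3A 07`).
E3 85

L7: cpi op=0x8:4|rd=2:3|imm=483:9 ⇒ 0x85e3 ⇒ little e3 85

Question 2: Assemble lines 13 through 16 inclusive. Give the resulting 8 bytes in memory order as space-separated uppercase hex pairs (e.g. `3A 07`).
00 3E 00 57 E8 DF 70 87

L13: dec op=0x3:4|rd=7:3|pad=0:9 ⇒ 0x3e00 ⇒ little 00 3e
L14: cp op=0x5:4|rd=3:3|rs=4:3|pad=0:6 ⇒ 0x5700 ⇒ little 00 57
L15: call op=0xd:4|imm=-24:12 ⇒ 0xdfe8 ⇒ little e8 df
L16: cpi op=0x8:4|rd=3:3|imm=368:9 ⇒ 0x8770 ⇒ little 70 87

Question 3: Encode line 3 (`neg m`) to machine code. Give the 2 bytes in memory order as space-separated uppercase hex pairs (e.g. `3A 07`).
00 FE

3. neg fields op=0xf:4|rd=7:3|pad=0:9 → word fe00h → 00 fe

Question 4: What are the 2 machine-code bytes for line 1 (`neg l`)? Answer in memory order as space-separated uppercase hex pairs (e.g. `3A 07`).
L1: neg op=0xf:4|rd=6:3|pad=0:9 ⇒ 0xfc00 ⇒ little 00 fc

00 FC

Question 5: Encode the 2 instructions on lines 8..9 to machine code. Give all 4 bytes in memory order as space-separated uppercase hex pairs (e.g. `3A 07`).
F6 DF 00 3E

L8: call op=0xd:4|imm=-10:12 ⇒ 0xdff6 ⇒ little f6 df
L9: dec op=0x3:4|rd=7:3|pad=0:9 ⇒ 0x3e00 ⇒ little 00 3e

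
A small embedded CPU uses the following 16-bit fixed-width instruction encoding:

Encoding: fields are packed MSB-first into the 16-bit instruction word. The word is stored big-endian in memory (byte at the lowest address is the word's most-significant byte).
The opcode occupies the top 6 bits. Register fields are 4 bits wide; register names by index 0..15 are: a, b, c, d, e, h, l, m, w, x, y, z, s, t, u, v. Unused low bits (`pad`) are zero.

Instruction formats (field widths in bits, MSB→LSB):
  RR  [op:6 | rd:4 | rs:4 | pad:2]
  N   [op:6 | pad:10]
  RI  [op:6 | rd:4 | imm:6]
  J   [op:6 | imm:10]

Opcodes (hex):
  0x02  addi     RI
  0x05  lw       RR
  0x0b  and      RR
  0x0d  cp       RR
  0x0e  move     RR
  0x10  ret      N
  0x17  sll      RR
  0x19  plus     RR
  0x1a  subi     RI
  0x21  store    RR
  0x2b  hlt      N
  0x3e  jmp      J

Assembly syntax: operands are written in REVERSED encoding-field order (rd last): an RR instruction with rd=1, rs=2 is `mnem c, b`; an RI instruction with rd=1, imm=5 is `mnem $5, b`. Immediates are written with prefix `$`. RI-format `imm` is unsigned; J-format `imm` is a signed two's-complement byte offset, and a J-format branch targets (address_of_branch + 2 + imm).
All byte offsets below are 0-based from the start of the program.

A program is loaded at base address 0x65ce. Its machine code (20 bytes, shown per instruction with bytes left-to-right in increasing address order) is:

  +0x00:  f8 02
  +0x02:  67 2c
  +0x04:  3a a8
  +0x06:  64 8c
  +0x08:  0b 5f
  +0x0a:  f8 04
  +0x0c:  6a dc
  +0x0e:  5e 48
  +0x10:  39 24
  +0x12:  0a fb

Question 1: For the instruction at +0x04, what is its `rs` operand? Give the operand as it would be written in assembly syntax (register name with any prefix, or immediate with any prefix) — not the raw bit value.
y

+0x04: 3a a8 ⇒ word 0x3aa8 (big)
  top 6b → 0xe → move [RR]
  rd@[9:6]=0xa ⇒ y
  rs@[5:2]=0xa ⇒ y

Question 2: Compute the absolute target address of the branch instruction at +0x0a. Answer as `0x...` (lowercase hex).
off 0x0a: read f8 04 as big → 0xf804
  opcode bits[15:10]=0x3e: jmp/J
  [9:0] imm=4 = $4
  target = base 0x65ce + off 0x0a + 2 + imm 4 = 0x65de

0x65de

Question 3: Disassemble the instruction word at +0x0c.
[0c] 6a dc → 0x6adc
  top 6b → 0x1a → subi [RI]
  rd@[9:6]=0xb ⇒ z
  imm@[5:0]=0x1c ⇒ $28

subi $28, z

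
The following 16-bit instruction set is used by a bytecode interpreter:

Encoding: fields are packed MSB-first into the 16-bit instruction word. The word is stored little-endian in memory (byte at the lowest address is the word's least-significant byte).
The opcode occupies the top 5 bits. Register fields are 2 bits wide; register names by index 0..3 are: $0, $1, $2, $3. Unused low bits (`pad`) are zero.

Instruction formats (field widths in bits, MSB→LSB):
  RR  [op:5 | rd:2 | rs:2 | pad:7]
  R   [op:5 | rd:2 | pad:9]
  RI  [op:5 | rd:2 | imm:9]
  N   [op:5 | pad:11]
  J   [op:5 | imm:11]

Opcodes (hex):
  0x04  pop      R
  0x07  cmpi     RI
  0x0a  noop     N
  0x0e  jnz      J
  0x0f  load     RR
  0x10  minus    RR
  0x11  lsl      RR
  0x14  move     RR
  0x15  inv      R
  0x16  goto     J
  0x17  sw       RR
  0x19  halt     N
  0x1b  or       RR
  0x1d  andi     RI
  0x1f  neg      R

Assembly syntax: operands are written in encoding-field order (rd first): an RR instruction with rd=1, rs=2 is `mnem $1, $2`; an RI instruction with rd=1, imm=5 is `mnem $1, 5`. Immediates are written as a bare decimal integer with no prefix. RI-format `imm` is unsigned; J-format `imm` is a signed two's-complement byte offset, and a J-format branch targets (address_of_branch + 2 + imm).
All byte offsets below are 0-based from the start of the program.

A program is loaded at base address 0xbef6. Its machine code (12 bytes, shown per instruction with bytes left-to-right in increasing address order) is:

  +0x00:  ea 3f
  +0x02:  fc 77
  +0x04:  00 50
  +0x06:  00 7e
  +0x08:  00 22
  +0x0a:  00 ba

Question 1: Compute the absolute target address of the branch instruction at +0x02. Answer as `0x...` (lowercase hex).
[02] fc 77 → 0x77fc
  top 5b → 0xe → jnz [J]
  imm: (w>>0)&0x7ff=0x7fc (s11→-4) → -4
  target = base 0xbef6 + off 0x02 + 2 + imm -4 = 0xbef6

0xbef6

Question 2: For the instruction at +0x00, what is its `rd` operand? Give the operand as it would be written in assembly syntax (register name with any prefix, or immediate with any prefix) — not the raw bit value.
$3

[00] ea 3f → 0x3fea
  opcode bits[15:11]=0x7: cmpi/RI
  rd@[10:9]=0x3 ⇒ $3
  imm@[8:0]=0x1ea ⇒ 490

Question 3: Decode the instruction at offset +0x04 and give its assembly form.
[04] 00 50 → 0x5000
  opcode bits[15:11]=0xa: noop/N

noop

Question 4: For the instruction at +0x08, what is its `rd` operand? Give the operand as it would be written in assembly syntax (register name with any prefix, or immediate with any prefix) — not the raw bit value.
[08] 00 22 → 0x2200
  top 5b → 0x4 → pop [R]
  rd: (w>>9)&0x3=0x1 → $1

$1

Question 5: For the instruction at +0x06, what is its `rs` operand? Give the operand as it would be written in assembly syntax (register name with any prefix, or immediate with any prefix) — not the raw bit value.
+0x06: 00 7e ⇒ word 0x7e00 (little)
  opcode bits[15:11]=0xf: load/RR
  rd: (w>>9)&0x3=0x3 → $3
  rs: (w>>7)&0x3=0x0 → $0

$0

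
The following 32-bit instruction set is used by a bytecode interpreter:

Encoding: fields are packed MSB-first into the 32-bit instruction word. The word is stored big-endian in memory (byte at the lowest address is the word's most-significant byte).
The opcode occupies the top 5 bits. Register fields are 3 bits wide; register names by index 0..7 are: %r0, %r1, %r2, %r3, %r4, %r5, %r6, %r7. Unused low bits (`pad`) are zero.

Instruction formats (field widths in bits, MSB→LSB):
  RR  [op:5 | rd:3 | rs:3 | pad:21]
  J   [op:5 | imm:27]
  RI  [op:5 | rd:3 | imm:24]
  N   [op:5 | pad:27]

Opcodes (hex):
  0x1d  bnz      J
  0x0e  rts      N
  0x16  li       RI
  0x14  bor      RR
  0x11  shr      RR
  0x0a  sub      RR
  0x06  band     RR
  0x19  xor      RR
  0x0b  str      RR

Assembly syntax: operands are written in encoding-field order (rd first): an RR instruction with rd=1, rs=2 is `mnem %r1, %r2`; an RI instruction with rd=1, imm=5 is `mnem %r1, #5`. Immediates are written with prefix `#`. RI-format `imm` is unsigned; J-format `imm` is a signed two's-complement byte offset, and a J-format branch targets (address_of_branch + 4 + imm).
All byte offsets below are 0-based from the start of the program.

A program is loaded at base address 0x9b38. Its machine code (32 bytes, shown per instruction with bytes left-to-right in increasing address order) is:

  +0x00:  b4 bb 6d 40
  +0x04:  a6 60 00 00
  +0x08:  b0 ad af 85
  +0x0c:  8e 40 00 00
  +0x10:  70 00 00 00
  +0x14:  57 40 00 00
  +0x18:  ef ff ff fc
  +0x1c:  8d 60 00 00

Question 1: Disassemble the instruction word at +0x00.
@+00  big-endian(b4 bb 6d 40) = 0xb4bb6d40
  op=0xb4bb6d40>>27=0x16 ⇒ li (RI)
  rd@[26:24]=0x4 ⇒ %r4
  imm@[23:0]=0xbb6d40 ⇒ #12283200

li %r4, #12283200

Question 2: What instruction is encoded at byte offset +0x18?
bnz #-4

+0x18: ef ff ff fc ⇒ word 0xeffffffc (big)
  opcode bits[31:27]=0x1d: bnz/J
  imm@[26:0]=0x7fffffc (s27→-4) ⇒ #-4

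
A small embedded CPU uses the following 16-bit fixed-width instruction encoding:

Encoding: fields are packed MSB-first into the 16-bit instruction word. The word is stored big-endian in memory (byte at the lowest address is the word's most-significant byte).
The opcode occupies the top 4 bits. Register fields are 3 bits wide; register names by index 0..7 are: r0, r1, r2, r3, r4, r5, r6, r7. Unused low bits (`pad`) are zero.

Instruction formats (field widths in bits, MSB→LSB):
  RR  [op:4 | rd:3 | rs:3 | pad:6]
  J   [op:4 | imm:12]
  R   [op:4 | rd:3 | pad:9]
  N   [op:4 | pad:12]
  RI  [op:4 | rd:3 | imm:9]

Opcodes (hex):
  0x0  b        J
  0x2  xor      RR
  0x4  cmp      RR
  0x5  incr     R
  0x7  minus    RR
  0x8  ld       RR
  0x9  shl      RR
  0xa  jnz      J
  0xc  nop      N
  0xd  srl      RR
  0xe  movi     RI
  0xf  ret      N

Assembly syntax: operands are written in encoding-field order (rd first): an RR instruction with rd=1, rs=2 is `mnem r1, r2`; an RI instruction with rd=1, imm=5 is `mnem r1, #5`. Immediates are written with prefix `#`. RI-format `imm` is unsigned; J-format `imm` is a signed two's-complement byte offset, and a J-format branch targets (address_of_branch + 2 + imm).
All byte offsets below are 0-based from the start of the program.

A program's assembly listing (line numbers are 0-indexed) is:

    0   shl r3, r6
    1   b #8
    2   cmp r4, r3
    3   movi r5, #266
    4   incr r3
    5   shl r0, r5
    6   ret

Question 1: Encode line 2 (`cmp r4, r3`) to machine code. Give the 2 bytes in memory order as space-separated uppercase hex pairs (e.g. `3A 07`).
L2: cmp op=0x4:4|rd=4:3|rs=3:3|pad=0:6 ⇒ 0x48c0 ⇒ big 48 c0

48 C0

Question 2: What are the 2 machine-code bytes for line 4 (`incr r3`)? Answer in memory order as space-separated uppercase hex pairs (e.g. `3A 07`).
56 00

line 4 (incr): pack op=0x5:4|rd=3:3|pad=0:9 = 0x5600; big→ 56 00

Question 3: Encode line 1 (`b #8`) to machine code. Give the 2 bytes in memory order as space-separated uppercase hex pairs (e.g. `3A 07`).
00 08

1. b fields op=0x0:4|imm=8:12 → word 0008h → 00 08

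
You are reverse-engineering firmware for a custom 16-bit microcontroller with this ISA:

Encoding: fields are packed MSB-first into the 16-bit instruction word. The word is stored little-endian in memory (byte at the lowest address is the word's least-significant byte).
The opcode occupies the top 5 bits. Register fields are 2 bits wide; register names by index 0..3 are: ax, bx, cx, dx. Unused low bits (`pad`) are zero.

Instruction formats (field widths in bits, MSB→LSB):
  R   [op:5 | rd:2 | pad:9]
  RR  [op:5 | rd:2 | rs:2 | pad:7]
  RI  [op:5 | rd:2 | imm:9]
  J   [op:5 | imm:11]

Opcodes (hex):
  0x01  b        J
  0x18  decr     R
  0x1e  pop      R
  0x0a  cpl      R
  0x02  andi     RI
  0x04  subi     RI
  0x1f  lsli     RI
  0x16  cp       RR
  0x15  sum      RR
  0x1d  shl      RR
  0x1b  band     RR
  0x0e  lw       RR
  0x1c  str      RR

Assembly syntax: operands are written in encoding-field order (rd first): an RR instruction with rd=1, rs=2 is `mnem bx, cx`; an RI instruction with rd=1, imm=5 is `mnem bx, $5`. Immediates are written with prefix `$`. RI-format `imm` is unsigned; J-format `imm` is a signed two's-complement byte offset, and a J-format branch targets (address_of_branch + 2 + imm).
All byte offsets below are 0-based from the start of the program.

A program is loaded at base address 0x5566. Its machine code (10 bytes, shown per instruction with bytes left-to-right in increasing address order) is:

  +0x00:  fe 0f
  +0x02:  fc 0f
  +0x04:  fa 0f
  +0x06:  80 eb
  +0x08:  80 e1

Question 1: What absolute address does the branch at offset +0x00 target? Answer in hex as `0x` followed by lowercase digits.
@+00  little-endian(fe 0f) = 0x0ffe
  op=0x0ffe>>11=0x1 ⇒ b (J)
  imm@[10:0]=0x7fe (s11→-2) ⇒ $-2
  target = base 0x5566 + off 0x00 + 2 + imm -2 = 0x5566

0x5566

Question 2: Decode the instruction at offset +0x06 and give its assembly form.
[06] 80 eb → 0xeb80
  opcode bits[15:11]=0x1d: shl/RR
  [10:9] rd=1 = bx
  [8:7] rs=3 = dx

shl bx, dx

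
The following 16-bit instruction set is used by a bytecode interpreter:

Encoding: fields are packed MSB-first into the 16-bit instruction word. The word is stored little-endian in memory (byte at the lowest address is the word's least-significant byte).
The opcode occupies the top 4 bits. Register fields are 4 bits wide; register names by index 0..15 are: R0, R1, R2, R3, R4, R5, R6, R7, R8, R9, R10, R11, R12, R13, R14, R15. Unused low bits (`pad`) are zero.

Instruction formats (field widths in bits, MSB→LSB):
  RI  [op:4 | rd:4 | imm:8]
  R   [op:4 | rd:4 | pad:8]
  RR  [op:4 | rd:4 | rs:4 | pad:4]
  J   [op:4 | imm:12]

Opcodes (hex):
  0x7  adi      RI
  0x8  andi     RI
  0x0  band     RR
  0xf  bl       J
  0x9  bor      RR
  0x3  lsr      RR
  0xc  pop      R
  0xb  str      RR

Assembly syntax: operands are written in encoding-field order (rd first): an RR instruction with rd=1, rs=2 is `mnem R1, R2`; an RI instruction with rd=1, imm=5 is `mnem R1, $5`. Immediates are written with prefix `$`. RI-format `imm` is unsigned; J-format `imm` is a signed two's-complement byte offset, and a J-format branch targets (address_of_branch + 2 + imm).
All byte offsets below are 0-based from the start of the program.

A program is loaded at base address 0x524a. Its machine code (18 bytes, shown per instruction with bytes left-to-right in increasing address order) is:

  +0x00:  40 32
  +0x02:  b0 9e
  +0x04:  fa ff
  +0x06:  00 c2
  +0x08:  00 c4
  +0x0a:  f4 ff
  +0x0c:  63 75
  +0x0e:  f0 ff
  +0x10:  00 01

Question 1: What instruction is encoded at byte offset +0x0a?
bl $-12

@+0a  little-endian(f4 ff) = 0xfff4
  opcode bits[15:12]=0xf: bl/J
  imm: (w>>0)&0xfff=0xff4 (s12→-12) → $-12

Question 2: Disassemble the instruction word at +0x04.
bl $-6

+0x04: fa ff ⇒ word 0xfffa (little)
  opcode bits[15:12]=0xf: bl/J
  [11:0] imm=4090 (s12→-6) = $-6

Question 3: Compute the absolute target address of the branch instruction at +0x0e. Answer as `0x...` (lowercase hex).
0x524a

off 0x0e: read f0 ff as little → 0xfff0
  opcode bits[15:12]=0xf: bl/J
  imm@[11:0]=0xff0 (s12→-16) ⇒ $-16
  target = base 0x524a + off 0x0e + 2 + imm -16 = 0x524a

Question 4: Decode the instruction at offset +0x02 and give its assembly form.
@+02  little-endian(b0 9e) = 0x9eb0
  opcode bits[15:12]=0x9: bor/RR
  rd@[11:8]=0xe ⇒ R14
  rs@[7:4]=0xb ⇒ R11

bor R14, R11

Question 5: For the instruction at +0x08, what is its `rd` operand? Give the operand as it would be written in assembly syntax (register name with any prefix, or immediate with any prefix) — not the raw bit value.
off 0x08: read 00 c4 as little → 0xc400
  opcode bits[15:12]=0xc: pop/R
  rd: (w>>8)&0xf=0x4 → R4

R4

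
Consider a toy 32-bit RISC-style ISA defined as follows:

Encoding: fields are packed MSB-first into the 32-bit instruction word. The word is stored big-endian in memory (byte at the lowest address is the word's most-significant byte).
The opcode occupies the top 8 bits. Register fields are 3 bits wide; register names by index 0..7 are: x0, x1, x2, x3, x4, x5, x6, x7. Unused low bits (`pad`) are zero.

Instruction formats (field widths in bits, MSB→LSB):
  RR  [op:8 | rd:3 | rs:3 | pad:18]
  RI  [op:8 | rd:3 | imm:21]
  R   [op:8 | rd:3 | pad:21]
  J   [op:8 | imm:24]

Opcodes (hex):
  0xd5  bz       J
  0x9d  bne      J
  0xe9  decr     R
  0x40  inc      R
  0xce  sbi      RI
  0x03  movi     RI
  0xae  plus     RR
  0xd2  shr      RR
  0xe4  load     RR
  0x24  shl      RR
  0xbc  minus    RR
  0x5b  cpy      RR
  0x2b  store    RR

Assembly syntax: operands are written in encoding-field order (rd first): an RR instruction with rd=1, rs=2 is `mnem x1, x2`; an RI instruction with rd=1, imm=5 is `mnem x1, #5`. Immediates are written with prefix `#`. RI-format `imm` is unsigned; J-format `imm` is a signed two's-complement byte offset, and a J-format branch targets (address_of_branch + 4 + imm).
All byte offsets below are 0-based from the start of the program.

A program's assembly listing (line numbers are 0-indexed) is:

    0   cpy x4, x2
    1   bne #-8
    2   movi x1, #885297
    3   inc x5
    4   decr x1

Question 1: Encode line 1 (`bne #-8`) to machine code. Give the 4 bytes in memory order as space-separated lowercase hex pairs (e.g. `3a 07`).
1. bne fields op=0x9d:8|imm=-8:24 → word 9dfffff8h → 9d ff ff f8

9d ff ff f8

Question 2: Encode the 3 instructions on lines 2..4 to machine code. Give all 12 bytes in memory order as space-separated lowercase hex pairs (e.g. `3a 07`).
line 2 (movi): pack op=0x3:8|rd=1:3|imm=885297:21 = 0x032d8231; big→ 03 2d 82 31
line 3 (inc): pack op=0x40:8|rd=5:3|pad=0:21 = 0x40a00000; big→ 40 a0 00 00
line 4 (decr): pack op=0xe9:8|rd=1:3|pad=0:21 = 0xe9200000; big→ e9 20 00 00

03 2d 82 31 40 a0 00 00 e9 20 00 00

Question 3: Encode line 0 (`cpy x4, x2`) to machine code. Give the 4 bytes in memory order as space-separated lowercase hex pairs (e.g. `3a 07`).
5b 88 00 00

line 0 (cpy): pack op=0x5b:8|rd=4:3|rs=2:3|pad=0:18 = 0x5b880000; big→ 5b 88 00 00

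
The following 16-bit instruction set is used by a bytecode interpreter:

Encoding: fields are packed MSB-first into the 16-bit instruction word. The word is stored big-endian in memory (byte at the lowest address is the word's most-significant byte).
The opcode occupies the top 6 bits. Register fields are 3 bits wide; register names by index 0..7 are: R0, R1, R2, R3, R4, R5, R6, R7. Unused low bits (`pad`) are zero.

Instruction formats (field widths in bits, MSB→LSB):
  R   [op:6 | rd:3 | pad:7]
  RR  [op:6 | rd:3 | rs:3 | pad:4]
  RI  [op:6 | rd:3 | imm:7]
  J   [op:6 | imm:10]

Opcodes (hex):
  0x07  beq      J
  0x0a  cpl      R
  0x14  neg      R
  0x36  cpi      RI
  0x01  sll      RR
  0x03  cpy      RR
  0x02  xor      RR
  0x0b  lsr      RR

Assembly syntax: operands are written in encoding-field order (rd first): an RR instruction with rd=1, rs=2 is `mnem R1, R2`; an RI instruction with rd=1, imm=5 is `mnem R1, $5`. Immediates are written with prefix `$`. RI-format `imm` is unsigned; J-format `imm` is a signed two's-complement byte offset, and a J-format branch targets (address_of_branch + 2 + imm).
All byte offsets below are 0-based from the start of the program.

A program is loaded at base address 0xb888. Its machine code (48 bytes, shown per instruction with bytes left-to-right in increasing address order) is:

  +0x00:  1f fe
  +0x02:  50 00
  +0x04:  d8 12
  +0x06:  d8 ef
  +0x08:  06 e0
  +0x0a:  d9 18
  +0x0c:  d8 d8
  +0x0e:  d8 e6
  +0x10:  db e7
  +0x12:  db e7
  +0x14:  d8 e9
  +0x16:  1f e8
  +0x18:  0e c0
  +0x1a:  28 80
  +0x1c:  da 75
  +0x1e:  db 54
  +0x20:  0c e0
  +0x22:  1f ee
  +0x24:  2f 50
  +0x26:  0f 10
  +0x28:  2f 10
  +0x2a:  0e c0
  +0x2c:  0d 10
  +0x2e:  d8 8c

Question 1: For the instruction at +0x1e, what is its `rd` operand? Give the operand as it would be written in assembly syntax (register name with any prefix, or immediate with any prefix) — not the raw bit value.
+0x1e: db 54 ⇒ word 0xdb54 (big)
  opcode bits[15:10]=0x36: cpi/RI
  [9:7] rd=6 = R6
  [6:0] imm=84 = $84

R6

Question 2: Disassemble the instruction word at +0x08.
sll R5, R6

[08] 06 e0 → 0x06e0
  op=0x06e0>>10=0x1 ⇒ sll (RR)
  rd@[9:7]=0x5 ⇒ R5
  rs@[6:4]=0x6 ⇒ R6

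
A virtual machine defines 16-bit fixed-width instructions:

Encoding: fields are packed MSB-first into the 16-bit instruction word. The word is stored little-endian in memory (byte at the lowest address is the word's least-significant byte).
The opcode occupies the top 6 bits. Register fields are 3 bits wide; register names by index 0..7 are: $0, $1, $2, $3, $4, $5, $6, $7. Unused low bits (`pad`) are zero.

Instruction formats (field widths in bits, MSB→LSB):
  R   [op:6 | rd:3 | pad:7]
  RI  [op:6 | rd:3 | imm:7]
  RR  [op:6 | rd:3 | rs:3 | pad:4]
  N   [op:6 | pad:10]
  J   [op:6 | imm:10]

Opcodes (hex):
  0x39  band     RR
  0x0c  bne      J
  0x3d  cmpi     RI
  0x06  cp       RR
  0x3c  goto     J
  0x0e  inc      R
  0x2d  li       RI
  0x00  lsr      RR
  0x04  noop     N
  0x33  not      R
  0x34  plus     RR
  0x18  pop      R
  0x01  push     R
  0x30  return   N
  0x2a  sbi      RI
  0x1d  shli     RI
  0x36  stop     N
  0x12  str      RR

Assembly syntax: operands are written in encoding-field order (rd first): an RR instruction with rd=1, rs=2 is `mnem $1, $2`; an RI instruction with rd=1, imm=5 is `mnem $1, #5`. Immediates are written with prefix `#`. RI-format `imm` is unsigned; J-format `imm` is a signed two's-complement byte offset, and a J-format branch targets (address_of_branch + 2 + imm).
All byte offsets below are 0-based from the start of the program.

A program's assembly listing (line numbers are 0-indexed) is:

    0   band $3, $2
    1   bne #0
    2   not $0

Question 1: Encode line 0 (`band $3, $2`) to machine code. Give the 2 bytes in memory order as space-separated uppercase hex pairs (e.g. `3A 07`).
A0 E5

L0: band op=0x39:6|rd=3:3|rs=2:3|pad=0:4 ⇒ 0xe5a0 ⇒ little a0 e5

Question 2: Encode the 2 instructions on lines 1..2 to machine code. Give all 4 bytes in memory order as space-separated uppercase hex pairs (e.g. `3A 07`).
1. bne fields op=0xc:6|imm=0:10 → word 3000h → 00 30
2. not fields op=0x33:6|rd=0:3|pad=0:7 → word cc00h → 00 cc

00 30 00 CC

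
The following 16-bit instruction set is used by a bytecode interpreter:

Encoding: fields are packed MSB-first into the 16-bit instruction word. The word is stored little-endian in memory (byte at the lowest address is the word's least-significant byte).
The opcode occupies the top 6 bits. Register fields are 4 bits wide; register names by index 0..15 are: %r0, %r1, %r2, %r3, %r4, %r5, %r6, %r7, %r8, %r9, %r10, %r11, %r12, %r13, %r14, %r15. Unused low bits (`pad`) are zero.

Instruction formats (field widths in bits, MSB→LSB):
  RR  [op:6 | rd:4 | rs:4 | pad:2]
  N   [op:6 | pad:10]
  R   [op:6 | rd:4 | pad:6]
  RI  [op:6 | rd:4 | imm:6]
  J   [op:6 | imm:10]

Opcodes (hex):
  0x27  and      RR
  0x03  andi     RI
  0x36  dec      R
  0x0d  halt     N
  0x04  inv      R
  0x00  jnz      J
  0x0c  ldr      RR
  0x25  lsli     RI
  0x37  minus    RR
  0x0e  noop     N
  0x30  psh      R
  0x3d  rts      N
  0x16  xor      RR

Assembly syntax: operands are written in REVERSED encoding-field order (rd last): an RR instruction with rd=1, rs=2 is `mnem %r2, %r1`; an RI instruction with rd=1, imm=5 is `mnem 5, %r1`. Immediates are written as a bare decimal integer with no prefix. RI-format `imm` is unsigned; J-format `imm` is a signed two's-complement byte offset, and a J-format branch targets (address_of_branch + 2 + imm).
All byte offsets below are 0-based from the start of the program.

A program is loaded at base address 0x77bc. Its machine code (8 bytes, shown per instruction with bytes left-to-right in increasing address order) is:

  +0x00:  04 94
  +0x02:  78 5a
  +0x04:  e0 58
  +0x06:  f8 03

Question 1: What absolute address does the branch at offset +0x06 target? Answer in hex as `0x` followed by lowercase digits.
0x77bc

[06] f8 03 → 0x03f8
  op=0x03f8>>10=0x0 ⇒ jnz (J)
  [9:0] imm=1016 (s10→-8) = -8
  target = base 0x77bc + off 0x06 + 2 + imm -8 = 0x77bc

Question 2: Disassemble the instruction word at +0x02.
xor %r14, %r9

@+02  little-endian(78 5a) = 0x5a78
  opcode bits[15:10]=0x16: xor/RR
  [9:6] rd=9 = %r9
  [5:2] rs=14 = %r14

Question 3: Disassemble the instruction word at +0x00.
lsli 4, %r0

+0x00: 04 94 ⇒ word 0x9404 (little)
  op=0x9404>>10=0x25 ⇒ lsli (RI)
  [9:6] rd=0 = %r0
  [5:0] imm=4 = 4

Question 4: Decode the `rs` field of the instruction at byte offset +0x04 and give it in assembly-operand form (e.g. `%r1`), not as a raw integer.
[04] e0 58 → 0x58e0
  top 6b → 0x16 → xor [RR]
  rd@[9:6]=0x3 ⇒ %r3
  rs@[5:2]=0x8 ⇒ %r8

%r8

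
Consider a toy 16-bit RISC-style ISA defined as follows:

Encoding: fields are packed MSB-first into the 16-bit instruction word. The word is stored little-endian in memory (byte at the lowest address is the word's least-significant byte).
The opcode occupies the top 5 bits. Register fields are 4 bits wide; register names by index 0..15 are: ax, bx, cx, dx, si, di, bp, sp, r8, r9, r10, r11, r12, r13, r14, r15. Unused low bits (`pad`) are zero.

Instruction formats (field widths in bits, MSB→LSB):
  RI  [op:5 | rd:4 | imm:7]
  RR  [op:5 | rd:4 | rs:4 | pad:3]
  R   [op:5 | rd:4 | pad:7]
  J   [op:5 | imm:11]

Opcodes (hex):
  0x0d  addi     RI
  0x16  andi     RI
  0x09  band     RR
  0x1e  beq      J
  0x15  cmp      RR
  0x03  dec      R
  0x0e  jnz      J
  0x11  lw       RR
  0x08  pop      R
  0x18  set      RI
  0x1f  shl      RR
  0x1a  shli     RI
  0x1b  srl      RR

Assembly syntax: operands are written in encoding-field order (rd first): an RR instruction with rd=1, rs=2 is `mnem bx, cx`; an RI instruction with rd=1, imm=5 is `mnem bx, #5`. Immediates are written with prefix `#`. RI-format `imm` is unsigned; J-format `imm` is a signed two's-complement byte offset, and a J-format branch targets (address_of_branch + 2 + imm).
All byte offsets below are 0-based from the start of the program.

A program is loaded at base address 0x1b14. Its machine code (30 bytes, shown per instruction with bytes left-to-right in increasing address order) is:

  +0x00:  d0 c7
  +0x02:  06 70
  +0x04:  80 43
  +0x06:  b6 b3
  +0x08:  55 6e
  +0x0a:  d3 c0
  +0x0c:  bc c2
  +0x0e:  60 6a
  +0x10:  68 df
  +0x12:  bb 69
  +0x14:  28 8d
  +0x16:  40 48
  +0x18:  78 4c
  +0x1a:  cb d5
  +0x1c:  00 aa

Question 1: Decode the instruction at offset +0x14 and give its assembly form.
lw r10, di

[14] 28 8d → 0x8d28
  top 5b → 0x11 → lw [RR]
  rd: (w>>7)&0xf=0xa → r10
  rs: (w>>3)&0xf=0x5 → di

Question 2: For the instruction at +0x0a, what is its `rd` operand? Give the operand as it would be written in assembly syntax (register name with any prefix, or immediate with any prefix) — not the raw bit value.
bx

@+0a  little-endian(d3 c0) = 0xc0d3
  op=0xc0d3>>11=0x18 ⇒ set (RI)
  rd: (w>>7)&0xf=0x1 → bx
  imm: (w>>0)&0x7f=0x53 → #83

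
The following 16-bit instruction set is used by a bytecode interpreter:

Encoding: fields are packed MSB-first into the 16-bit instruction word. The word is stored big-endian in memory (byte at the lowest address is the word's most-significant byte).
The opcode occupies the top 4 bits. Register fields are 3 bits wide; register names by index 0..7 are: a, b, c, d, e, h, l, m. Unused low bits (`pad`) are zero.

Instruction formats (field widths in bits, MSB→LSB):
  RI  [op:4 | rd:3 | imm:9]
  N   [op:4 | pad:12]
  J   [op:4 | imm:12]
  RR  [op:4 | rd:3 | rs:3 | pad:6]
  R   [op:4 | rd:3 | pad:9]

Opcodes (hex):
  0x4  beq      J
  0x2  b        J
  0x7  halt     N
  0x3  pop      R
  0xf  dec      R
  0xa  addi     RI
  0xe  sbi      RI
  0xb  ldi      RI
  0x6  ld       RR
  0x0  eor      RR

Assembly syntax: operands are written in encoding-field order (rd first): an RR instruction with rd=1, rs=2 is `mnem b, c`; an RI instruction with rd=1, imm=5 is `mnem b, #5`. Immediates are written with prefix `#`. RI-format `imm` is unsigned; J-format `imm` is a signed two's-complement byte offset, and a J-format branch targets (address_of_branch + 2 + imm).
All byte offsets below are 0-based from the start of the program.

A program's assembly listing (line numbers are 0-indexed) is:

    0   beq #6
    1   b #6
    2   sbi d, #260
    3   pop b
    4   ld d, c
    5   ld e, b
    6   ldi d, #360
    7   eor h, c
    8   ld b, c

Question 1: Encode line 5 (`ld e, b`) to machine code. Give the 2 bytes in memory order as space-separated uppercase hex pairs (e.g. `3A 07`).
68 40

L5: ld op=0x6:4|rd=4:3|rs=1:3|pad=0:6 ⇒ 0x6840 ⇒ big 68 40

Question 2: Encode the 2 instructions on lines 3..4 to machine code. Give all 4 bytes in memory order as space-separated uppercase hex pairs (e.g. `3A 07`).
line 3 (pop): pack op=0x3:4|rd=1:3|pad=0:9 = 0x3200; big→ 32 00
line 4 (ld): pack op=0x6:4|rd=3:3|rs=2:3|pad=0:6 = 0x6680; big→ 66 80

32 00 66 80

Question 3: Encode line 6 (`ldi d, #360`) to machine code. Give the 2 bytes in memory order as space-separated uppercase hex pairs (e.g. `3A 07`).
L6: ldi op=0xb:4|rd=3:3|imm=360:9 ⇒ 0xb768 ⇒ big b7 68

B7 68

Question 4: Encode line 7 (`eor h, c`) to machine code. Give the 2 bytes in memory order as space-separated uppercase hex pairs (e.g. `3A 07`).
0A 80

7. eor fields op=0x0:4|rd=5:3|rs=2:3|pad=0:6 → word 0a80h → 0a 80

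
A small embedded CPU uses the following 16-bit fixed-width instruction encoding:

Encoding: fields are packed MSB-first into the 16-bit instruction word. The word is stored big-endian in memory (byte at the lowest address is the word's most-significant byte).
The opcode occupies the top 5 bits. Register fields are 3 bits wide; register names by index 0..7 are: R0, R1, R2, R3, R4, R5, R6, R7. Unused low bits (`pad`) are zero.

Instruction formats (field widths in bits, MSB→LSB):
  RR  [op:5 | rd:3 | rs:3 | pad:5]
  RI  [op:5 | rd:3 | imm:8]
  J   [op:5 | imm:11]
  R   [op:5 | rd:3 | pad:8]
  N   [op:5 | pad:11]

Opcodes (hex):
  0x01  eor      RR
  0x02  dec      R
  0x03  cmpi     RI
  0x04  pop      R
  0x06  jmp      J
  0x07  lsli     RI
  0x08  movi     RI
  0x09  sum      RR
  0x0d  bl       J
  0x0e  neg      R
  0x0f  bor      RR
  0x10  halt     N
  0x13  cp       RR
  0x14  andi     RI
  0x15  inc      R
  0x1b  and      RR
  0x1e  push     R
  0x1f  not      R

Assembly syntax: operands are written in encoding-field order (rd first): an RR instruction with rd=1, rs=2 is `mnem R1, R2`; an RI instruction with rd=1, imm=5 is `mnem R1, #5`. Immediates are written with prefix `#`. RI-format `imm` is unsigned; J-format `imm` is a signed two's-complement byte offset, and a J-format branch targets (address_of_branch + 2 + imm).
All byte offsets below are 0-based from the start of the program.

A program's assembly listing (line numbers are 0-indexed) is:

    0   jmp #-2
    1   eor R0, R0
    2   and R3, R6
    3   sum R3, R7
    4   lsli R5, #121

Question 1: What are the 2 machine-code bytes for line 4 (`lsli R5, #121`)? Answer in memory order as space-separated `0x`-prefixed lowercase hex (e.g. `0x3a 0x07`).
4. lsli fields op=0x7:5|rd=5:3|imm=121:8 → word 3d79h → 3d 79

0x3d 0x79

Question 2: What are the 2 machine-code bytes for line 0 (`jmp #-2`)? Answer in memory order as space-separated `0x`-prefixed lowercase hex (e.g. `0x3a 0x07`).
0x37 0xfe

line 0 (jmp): pack op=0x6:5|imm=-2:11 = 0x37fe; big→ 37 fe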